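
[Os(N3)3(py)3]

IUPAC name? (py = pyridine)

triazidotris(pyridine)osmium(III)

There is no counter-ion, so the complex is neutral overall.
Ligand charges: 3×azido (-1 each), 3×pyridine (neutral); total -3. So Os + (-3) = 0, giving Os = +3.
Ligands are named alphabetically: azido before pyridine.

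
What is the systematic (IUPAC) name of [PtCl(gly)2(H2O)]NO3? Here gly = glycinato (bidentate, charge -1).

The 1 nitrate counter-ion carries a total charge of -1, so each complex ion is 1+.
Ligand charges: 1×aqua (neutral), 2×glycinato (-1 each), 1×chloro (-1 each); total -3. So Pt + (-3) = 1+, giving Pt = +4.
Ligands are named alphabetically: aqua before chloro before glycinato.

aquachlorobis(glycinato)platinum(IV) nitrate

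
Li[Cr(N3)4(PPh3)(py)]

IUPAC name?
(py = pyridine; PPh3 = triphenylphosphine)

The 1 lithium counter-ion carries a total charge of +1, so each complex ion is 1−.
Ligand charges: 1×pyridine (neutral), 4×azido (-1 each), 1×triphenylphosphine (neutral); total -4. So Cr + (-4) = 1−, giving Cr = +3.
Ligands are named alphabetically: azido before pyridine before triphenylphosphine.
The complex ion is anionic, so chromium takes the -ate form chromate(III).

lithium tetraazido(pyridine)(triphenylphosphine)chromate(III)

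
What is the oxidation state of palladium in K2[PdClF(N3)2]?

2 potassium outside the brackets (+1 each) → the complex ion is 2−.
Ligand charges: 1×Cl = -1; 2×N3 = -2; 1×F = -1; sum -4.
Pd + (-4) = 2− ⇒ Pd is +2.

+2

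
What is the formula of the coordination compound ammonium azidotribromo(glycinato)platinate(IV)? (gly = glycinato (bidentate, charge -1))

NH4[PtBr3(gly)(N3)]

Ligands: 1 glycinato (gly, -1), 1 azido (N3, -1), 3 bromo (Br, -1). Ligand charge sum = -5.
Charge balance with ammonium (+1) requires 1 complex ion per 1 ammonium.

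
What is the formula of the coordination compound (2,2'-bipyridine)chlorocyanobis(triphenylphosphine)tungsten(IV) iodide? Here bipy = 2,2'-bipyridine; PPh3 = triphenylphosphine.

[W(bipy)Cl(CN)(PPh3)2]I2

Ligands: 1 2,2'-bipyridine (bipy, neutral), 1 chloro (Cl, -1), 2 triphenylphosphine (PPh3, neutral), 1 cyano (CN, -1). Ligand charge sum = -2.
With W in oxidation state +4, the complex ion is [W...]^2+.
Charge balance with iodide (-1) requires 1 complex ion per 2 iodide.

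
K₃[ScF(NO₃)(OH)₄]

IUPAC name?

potassium fluorotetrahydroxonitratoscandate(III)

The 3 potassium counter-ions carry a total charge of +3, so each complex ion is 3−.
Ligand charges: 1×fluoro (-1 each), 4×hydroxo (-1 each), 1×nitrato (-1 each); total -6. So Sc + (-6) = 3−, giving Sc = +3.
Ligands are named alphabetically: fluoro before hydroxo before nitrato.
The complex ion is anionic, so scandium takes the -ate form scandate(III).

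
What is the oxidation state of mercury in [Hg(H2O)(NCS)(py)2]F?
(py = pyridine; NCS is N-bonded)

1 fluoride outside the brackets (-1 each) → the complex ion is 1+.
Ligand charges: 2×py neutral; 1×H2O neutral; 1×NCS = -1; sum -1.
Hg + (-1) = 1+ ⇒ Hg is +2.

+2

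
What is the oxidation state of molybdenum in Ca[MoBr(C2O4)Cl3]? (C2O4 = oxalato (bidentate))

+4

1 calcium outside the brackets (+2 each) → the complex ion is 2−.
Ligand charges: 1×C2O4 = -2; 1×Br = -1; 3×Cl = -3; sum -6.
Mo + (-6) = 2− ⇒ Mo is +4.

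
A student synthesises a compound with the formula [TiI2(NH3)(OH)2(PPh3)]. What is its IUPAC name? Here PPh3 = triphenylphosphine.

There is no counter-ion, so the complex is neutral overall.
Ligand charges: 2×hydroxo (-1 each), 1×ammine (neutral), 1×triphenylphosphine (neutral), 2×iodo (-1 each); total -4. So Ti + (-4) = 0, giving Ti = +4.
Ligands are named alphabetically: ammine before hydroxo before iodo before triphenylphosphine.

amminedihydroxodiiodo(triphenylphosphine)titanium(IV)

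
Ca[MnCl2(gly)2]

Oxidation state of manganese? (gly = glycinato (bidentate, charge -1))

+2

1 calcium outside the brackets (+2 each) → the complex ion is 2−.
Ligand charges: 2×gly = -2; 2×Cl = -2; sum -4.
Mn + (-4) = 2− ⇒ Mn is +2.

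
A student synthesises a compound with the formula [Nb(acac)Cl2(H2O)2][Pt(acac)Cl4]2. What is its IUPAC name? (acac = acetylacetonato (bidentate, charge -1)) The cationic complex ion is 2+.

(acetylacetonato)diaquadichloroniobium(V) (acetylacetonato)tetrachloroplatinate(IV)

Both ions are complex: the cation is named first with the plain metal name, the anion second with the -ate form; each ion's ligands are alphabetised independently.
The complex cation is given as 2+; its ligand charges sum to -3, so Nb = +5.
With 2 anions per cation, each anion must be 2/2 = 1−.
Anion: ligand charges sum to -5; for the ion to be 1−, Pt = +4.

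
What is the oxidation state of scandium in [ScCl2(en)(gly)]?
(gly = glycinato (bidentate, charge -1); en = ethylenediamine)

+3

No counter-ion: the bracketed complex is neutral.
Ligand charges: 1×gly = -1; 2×Cl = -2; 1×en neutral; sum -3.
Sc + (-3) = 0 ⇒ Sc is +3.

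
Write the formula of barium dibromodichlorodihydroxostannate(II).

Ba2[SnBr2Cl2(OH)2]

Ligands: 2 chloro (Cl, -1), 2 bromo (Br, -1), 2 hydroxo (OH, -1). Ligand charge sum = -6.
With Sn in oxidation state +2, the complex ion is [Sn...]^4−.
Charge balance with barium (+2) requires 1 complex ion per 2 barium.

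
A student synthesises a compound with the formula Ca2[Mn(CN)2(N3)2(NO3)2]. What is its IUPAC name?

The 2 calcium counter-ions carry a total charge of +4, so each complex ion is 4−.
Ligand charges: 2×cyano (-1 each), 2×nitrato (-1 each), 2×azido (-1 each); total -6. So Mn + (-6) = 4−, giving Mn = +2.
Ligands are named alphabetically: azido before cyano before nitrato.
The complex ion is anionic, so manganese takes the -ate form manganate(II).

calcium diazidodicyanodinitratomanganate(II)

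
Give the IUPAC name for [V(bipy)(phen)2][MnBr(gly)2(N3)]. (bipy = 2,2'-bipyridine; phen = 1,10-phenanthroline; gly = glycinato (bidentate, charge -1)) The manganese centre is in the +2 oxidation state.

(2,2'-bipyridine)bis(1,10-phenanthroline)vanadium(II) azidobromobis(glycinato)manganate(II)

Mn is given as +2; the anion's ligand charges sum to -4, so the complex anion is 2−.
A 1:1 salt means the cation carries the equal and opposite charge, 2+.
Cation: ligand charges sum to 0; for the ion to be 2+, V = +2.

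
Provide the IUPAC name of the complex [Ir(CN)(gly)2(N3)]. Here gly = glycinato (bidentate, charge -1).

There is no counter-ion, so the complex is neutral overall.
Ligand charges: 1×azido (-1 each), 2×glycinato (-1 each), 1×cyano (-1 each); total -4. So Ir + (-4) = 0, giving Ir = +4.
Ligands are named alphabetically: azido before cyano before glycinato.

azidocyanobis(glycinato)iridium(IV)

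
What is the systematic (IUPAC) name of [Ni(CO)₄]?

There is no counter-ion, so the complex is neutral overall.
Ligand charges: 4×carbonyl (neutral); total 0. So Ni + (0) = 0, giving Ni = 0.

tetracarbonylnickel(0)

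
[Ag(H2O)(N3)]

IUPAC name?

There is no counter-ion, so the complex is neutral overall.
Ligand charges: 1×aqua (neutral), 1×azido (-1 each); total -1. So Ag + (-1) = 0, giving Ag = +1.
Ligands are named alphabetically: aqua before azido.

aquaazidosilver(I)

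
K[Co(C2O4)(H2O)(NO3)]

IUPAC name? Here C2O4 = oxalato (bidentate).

potassium aquanitratooxalatocobaltate(II)

The 1 potassium counter-ion carries a total charge of +1, so each complex ion is 1−.
Ligand charges: 1×aqua (neutral), 1×nitrato (-1 each), 1×oxalato (-2 each); total -3. So Co + (-3) = 1−, giving Co = +2.
The complex ion is anionic, so cobalt takes the -ate form cobaltate(II).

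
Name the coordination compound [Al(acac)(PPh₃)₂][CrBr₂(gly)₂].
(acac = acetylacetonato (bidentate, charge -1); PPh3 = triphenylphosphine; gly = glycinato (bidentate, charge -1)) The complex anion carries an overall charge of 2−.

Both ions are complex: the cation is named first with the plain metal name, the anion second with the -ate form; each ion's ligands are alphabetised independently.
The complex anion is given as 2−; its ligand charges sum to -4, so Cr = +2.
A 1:1 salt means the cation carries the equal and opposite charge, 2+.
Cation: ligand charges sum to -1; for the ion to be 2+, Al = +3.

(acetylacetonato)bis(triphenylphosphine)aluminium(III) dibromobis(glycinato)chromate(II)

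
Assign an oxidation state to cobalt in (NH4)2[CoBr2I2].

2 ammonium outside the brackets (+1 each) → the complex ion is 2−.
Ligand charges: 2×I = -2; 2×Br = -2; sum -4.
Co + (-4) = 2− ⇒ Co is +2.

+2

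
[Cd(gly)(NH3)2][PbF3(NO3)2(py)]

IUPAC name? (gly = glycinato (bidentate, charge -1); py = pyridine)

Both ions are complex: the cation is named first with the plain metal name, the anion second with the -ate form; each ion's ligands are alphabetised independently.
Cadmium is always +2 in its complexes; the cation's ligand charges sum to -1, so the complex cation is 1+.
A 1:1 salt means the anion carries the equal and opposite charge, 1−.
Anion: ligand charges sum to -5; for the ion to be 1−, Pb = +4.

diammine(glycinato)cadmium(II) trifluorodinitrato(pyridine)plumbate(IV)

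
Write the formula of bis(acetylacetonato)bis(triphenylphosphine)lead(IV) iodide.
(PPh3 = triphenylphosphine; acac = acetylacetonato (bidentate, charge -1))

[Pb(acac)2(PPh3)2]I2

Ligands: 2 triphenylphosphine (PPh3, neutral), 2 acetylacetonato (acac, -1). Ligand charge sum = -2.
With Pb in oxidation state +4, the complex ion is [Pb...]^2+.
Charge balance with iodide (-1) requires 1 complex ion per 2 iodide.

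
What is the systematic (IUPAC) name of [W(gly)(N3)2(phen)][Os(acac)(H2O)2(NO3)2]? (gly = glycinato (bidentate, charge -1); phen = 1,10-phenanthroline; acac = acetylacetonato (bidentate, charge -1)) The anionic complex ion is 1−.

Both ions are complex: the cation is named first with the plain metal name, the anion second with the -ate form; each ion's ligands are alphabetised independently.
The complex anion is given as 1−; its ligand charges sum to -3, so Os = +2.
A 1:1 salt means the cation carries the equal and opposite charge, 1+.
Cation: ligand charges sum to -3; for the ion to be 1+, W = +4.

diazido(glycinato)(1,10-phenanthroline)tungsten(IV) (acetylacetonato)diaquadinitratoosmate(II)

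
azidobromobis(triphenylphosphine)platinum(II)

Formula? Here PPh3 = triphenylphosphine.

[PtBr(N3)(PPh3)2]

Ligands: 2 triphenylphosphine (PPh3, neutral), 1 bromo (Br, -1), 1 azido (N3, -1). Ligand charge sum = -2.
With Pt in oxidation state +2, the complex ion is [Pt...].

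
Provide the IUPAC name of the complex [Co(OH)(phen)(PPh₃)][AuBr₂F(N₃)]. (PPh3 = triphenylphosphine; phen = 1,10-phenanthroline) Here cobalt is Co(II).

Both ions are complex: the cation is named first with the plain metal name, the anion second with the -ate form; each ion's ligands are alphabetised independently.
Co is given as +2; the cation's ligand charges sum to -1, so the complex cation is 1+.
A 1:1 salt means the anion carries the equal and opposite charge, 1−.
Anion: ligand charges sum to -4; for the ion to be 1−, Au = +3.

hydroxo(1,10-phenanthroline)(triphenylphosphine)cobalt(II) azidodibromofluoroaurate(III)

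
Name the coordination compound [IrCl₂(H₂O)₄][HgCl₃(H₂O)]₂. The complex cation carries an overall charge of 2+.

tetraaquadichloroiridium(IV) aquatrichloromercurate(II)

Both ions are complex: the cation is named first with the plain metal name, the anion second with the -ate form; each ion's ligands are alphabetised independently.
The complex cation is given as 2+; its ligand charges sum to -2, so Ir = +4.
With 2 anions per cation, each anion must be 2/2 = 1−.
Anion: ligand charges sum to -3; for the ion to be 1−, Hg = +2.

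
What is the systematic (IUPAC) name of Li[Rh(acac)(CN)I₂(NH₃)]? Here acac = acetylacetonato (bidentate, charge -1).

The 1 lithium counter-ion carries a total charge of +1, so each complex ion is 1−.
Ligand charges: 1×ammine (neutral), 1×cyano (-1 each), 1×acetylacetonato (-1 each), 2×iodo (-1 each); total -4. So Rh + (-4) = 1−, giving Rh = +3.
Ligands are named alphabetically: acetylacetonato before ammine before cyano before iodo.
The complex ion is anionic, so rhodium takes the -ate form rhodate(III).

lithium (acetylacetonato)amminecyanodiiodorhodate(III)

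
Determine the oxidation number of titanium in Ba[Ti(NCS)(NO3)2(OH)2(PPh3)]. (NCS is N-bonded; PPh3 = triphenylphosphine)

1 barium outside the brackets (+2 each) → the complex ion is 2−.
Ligand charges: 1×NCS = -1; 1×PPh3 neutral; 2×OH = -2; 2×NO3 = -2; sum -5.
Ti + (-5) = 2− ⇒ Ti is +3.

+3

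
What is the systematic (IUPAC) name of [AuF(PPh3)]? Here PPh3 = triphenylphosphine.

fluoro(triphenylphosphine)gold(I)

There is no counter-ion, so the complex is neutral overall.
Ligand charges: 1×triphenylphosphine (neutral), 1×fluoro (-1 each); total -1. So Au + (-1) = 0, giving Au = +1.
Ligands are named alphabetically: fluoro before triphenylphosphine.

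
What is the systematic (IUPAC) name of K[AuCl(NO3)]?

The 1 potassium counter-ion carries a total charge of +1, so each complex ion is 1−.
Ligand charges: 1×chloro (-1 each), 1×nitrato (-1 each); total -2. So Au + (-2) = 1−, giving Au = +1.
Ligands are named alphabetically: chloro before nitrato.
The complex ion is anionic, so gold takes the -ate form aurate(I).

potassium chloronitratoaurate(I)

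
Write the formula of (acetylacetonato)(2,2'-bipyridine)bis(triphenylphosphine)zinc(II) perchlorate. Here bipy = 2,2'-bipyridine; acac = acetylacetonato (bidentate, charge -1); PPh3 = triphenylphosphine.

Ligands: 1 2,2'-bipyridine (bipy, neutral), 1 acetylacetonato (acac, -1), 2 triphenylphosphine (PPh3, neutral). Ligand charge sum = -1.
With Zn in oxidation state +2, the complex ion is [Zn...]^1+.
Charge balance with perchlorate (-1) requires 1 complex ion per 1 perchlorate.

[Zn(acac)(bipy)(PPh3)2]ClO4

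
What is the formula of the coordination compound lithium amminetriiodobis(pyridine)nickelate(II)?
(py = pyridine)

Ligands: 3 iodo (I, -1), 2 pyridine (py, neutral), 1 ammine (NH3, neutral). Ligand charge sum = -3.
With Ni in oxidation state +2, the complex ion is [Ni...]^1−.
Charge balance with lithium (+1) requires 1 complex ion per 1 lithium.

Li[NiI3(NH3)(py)2]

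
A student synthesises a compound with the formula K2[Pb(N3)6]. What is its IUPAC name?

The 2 potassium counter-ions carry a total charge of +2, so each complex ion is 2−.
Ligand charges: 6×azido (-1 each); total -6. So Pb + (-6) = 2−, giving Pb = +4.
The complex ion is anionic, so lead takes the -ate form plumbate(IV).

potassium hexaazidoplumbate(IV)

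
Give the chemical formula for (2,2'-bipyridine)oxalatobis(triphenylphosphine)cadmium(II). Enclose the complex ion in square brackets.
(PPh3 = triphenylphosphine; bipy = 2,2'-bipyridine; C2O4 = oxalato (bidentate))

[Cd(bipy)(C2O4)(PPh3)2]

Ligands: 2 triphenylphosphine (PPh3, neutral), 1 2,2'-bipyridine (bipy, neutral), 1 oxalato (C2O4, -2). Ligand charge sum = -2.
With Cd in oxidation state +2, the complex ion is [Cd...].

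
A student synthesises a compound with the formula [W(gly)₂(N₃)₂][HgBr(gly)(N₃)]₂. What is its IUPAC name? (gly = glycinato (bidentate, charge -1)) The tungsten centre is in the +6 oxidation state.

diazidobis(glycinato)tungsten(VI) azidobromo(glycinato)mercurate(II)

W is given as +6; the cation's ligand charges sum to -4, so the complex cation is 2+.
With 2 anions per cation, each anion must be 2/2 = 1−.
Anion: ligand charges sum to -3; for the ion to be 1−, Hg = +2.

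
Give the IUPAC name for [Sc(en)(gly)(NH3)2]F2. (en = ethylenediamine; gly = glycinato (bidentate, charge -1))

The 2 fluoride counter-ions carry a total charge of -2, so each complex ion is 2+.
Ligand charges: 1×ethylenediamine (neutral), 1×glycinato (-1 each), 2×ammine (neutral); total -1. So Sc + (-1) = 2+, giving Sc = +3.
Ligands are named alphabetically: ammine before ethylenediamine before glycinato.

diammine(ethylenediamine)(glycinato)scandium(III) fluoride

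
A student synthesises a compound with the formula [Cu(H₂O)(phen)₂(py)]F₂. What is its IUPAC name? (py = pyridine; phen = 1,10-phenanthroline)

The 2 fluoride counter-ions carry a total charge of -2, so each complex ion is 2+.
Ligand charges: 1×aqua (neutral), 1×pyridine (neutral), 2×1,10-phenanthroline (neutral); total 0. So Cu + (0) = 2+, giving Cu = +2.
Ligands are named alphabetically: aqua before phenanthroline before pyridine.

aquabis(1,10-phenanthroline)(pyridine)copper(II) fluoride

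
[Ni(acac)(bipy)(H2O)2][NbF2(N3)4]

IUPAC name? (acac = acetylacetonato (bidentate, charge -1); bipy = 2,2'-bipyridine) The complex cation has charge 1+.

Both ions are complex: the cation is named first with the plain metal name, the anion second with the -ate form; each ion's ligands are alphabetised independently.
The complex cation is given as 1+; its ligand charges sum to -1, so Ni = +2.
A 1:1 salt means the anion carries the equal and opposite charge, 1−.
Anion: ligand charges sum to -6; for the ion to be 1−, Nb = +5.

(acetylacetonato)diaqua(2,2'-bipyridine)nickel(II) tetraazidodifluoroniobate(V)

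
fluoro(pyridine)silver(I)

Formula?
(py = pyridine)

Ligands: 1 pyridine (py, neutral), 1 fluoro (F, -1). Ligand charge sum = -1.
With Ag in oxidation state +1, the complex ion is [Ag...].

[AgF(py)]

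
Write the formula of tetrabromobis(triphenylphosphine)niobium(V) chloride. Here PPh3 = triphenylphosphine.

Ligands: 4 bromo (Br, -1), 2 triphenylphosphine (PPh3, neutral). Ligand charge sum = -4.
Charge balance with chloride (-1) requires 1 complex ion per 1 chloride.

[NbBr4(PPh3)2]Cl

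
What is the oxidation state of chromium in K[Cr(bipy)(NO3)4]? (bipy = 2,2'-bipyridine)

1 potassium outside the brackets (+1 each) → the complex ion is 1−.
Ligand charges: 1×bipy neutral; 4×NO3 = -4; sum -4.
Cr + (-4) = 1− ⇒ Cr is +3.

+3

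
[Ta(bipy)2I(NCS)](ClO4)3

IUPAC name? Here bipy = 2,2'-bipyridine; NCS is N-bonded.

The 3 perchlorate counter-ions carry a total charge of -3, so each complex ion is 3+.
Ligand charges: 2×2,2'-bipyridine (neutral), 1×iodo (-1 each), 1×isothiocyanato (-1 each); total -2. So Ta + (-2) = 3+, giving Ta = +5.
Ligands are named alphabetically: bipyridine before iodo before isothiocyanato.

bis(2,2'-bipyridine)iodoisothiocyanatotantalum(V) perchlorate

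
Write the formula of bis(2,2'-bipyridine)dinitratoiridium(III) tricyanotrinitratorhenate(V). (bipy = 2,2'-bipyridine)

Cation [Ir…]: ligand charges -2, Ir(III) ⇒ ion charge 1+.
Anion [Re…]: ligand charges -6, Re(V) ⇒ ion charge 1−.
One 1+ cation balances one 1− anion.

[Ir(bipy)2(NO3)2][Re(CN)3(NO3)3]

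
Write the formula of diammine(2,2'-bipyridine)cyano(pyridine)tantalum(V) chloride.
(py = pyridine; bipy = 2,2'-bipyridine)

[Ta(bipy)(CN)(NH3)2(py)]Cl4

Ligands: 1 pyridine (py, neutral), 1 2,2'-bipyridine (bipy, neutral), 1 cyano (CN, -1), 2 ammine (NH3, neutral). Ligand charge sum = -1.
With Ta in oxidation state +5, the complex ion is [Ta...]^4+.
Charge balance with chloride (-1) requires 1 complex ion per 4 chloride.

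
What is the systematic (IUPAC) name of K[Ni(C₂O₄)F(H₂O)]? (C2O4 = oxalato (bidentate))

potassium aquafluorooxalatonickelate(II)

The 1 potassium counter-ion carries a total charge of +1, so each complex ion is 1−.
Ligand charges: 1×aqua (neutral), 1×oxalato (-2 each), 1×fluoro (-1 each); total -3. So Ni + (-3) = 1−, giving Ni = +2.
Ligands are named alphabetically: aqua before fluoro before oxalato.
The complex ion is anionic, so nickel takes the -ate form nickelate(II).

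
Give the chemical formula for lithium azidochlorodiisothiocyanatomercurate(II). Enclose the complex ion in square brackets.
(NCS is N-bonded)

Li2[HgCl(N3)(NCS)2]

Ligands: 1 azido (N3, -1), 1 chloro (Cl, -1), 2 isothiocyanato (NCS, -1). Ligand charge sum = -4.
With Hg in oxidation state +2, the complex ion is [Hg...]^2−.
Charge balance with lithium (+1) requires 1 complex ion per 2 lithium.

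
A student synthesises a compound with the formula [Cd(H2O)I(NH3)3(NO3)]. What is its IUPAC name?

There is no counter-ion, so the complex is neutral overall.
Ligand charges: 1×nitrato (-1 each), 1×iodo (-1 each), 1×aqua (neutral), 3×ammine (neutral); total -2. So Cd + (-2) = 0, giving Cd = +2.
Ligands are named alphabetically: ammine before aqua before iodo before nitrato.

triammineaquaiodonitratocadmium(II)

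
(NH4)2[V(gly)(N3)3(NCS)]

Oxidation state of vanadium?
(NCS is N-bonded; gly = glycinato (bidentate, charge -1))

2 ammonium outside the brackets (+1 each) → the complex ion is 2−.
Ligand charges: 1×NCS = -1; 3×N3 = -3; 1×gly = -1; sum -5.
V + (-5) = 2− ⇒ V is +3.

+3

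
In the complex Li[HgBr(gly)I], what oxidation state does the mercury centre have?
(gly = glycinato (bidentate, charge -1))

+2

1 lithium outside the brackets (+1 each) → the complex ion is 1−.
Ligand charges: 1×gly = -1; 1×I = -1; 1×Br = -1; sum -3.
Hg + (-3) = 1− ⇒ Hg is +2.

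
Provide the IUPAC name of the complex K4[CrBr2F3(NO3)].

The 4 potassium counter-ions carry a total charge of +4, so each complex ion is 4−.
Ligand charges: 2×bromo (-1 each), 3×fluoro (-1 each), 1×nitrato (-1 each); total -6. So Cr + (-6) = 4−, giving Cr = +2.
The complex ion is anionic, so chromium takes the -ate form chromate(II).

potassium dibromotrifluoronitratochromate(II)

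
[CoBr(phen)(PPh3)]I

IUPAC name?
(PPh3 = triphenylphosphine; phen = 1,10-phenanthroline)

bromo(1,10-phenanthroline)(triphenylphosphine)cobalt(II) iodide

The 1 iodide counter-ion carries a total charge of -1, so each complex ion is 1+.
Ligand charges: 1×bromo (-1 each), 1×triphenylphosphine (neutral), 1×1,10-phenanthroline (neutral); total -1. So Co + (-1) = 1+, giving Co = +2.
Ligands are named alphabetically: bromo before phenanthroline before triphenylphosphine.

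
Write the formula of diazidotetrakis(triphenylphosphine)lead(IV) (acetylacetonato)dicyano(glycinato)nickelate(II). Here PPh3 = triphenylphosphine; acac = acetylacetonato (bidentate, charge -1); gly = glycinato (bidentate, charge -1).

Cation [Pb…]: ligand charges -2, Pb(IV) ⇒ ion charge 2+.
Anion [Ni…]: ligand charges -4, Ni(II) ⇒ ion charge 2−.

[Pb(N3)2(PPh3)4][Ni(acac)(CN)2(gly)]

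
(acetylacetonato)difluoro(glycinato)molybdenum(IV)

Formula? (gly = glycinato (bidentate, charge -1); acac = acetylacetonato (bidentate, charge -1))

[Mo(acac)F2(gly)]

Ligands: 2 fluoro (F, -1), 1 glycinato (gly, -1), 1 acetylacetonato (acac, -1). Ligand charge sum = -4.
With Mo in oxidation state +4, the complex ion is [Mo...].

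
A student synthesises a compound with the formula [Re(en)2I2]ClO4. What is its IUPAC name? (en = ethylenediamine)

bis(ethylenediamine)diiodorhenium(III) perchlorate

The 1 perchlorate counter-ion carries a total charge of -1, so each complex ion is 1+.
Ligand charges: 2×ethylenediamine (neutral), 2×iodo (-1 each); total -2. So Re + (-2) = 1+, giving Re = +3.
Ligands are named alphabetically: ethylenediamine before iodo.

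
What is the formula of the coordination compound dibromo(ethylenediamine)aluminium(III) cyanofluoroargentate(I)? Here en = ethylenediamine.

Cation [Al…]: ligand charges -2, Al(III) ⇒ ion charge 1+.
Anion [Ag…]: ligand charges -2, Ag(I) ⇒ ion charge 1−.
One 1+ cation balances one 1− anion.

[AlBr2(en)][Ag(CN)F]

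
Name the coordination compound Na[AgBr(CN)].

The 1 sodium counter-ion carries a total charge of +1, so each complex ion is 1−.
Ligand charges: 1×cyano (-1 each), 1×bromo (-1 each); total -2. So Ag + (-2) = 1−, giving Ag = +1.
Ligands are named alphabetically: bromo before cyano.
The complex ion is anionic, so silver takes the -ate form argentate(I).

sodium bromocyanoargentate(I)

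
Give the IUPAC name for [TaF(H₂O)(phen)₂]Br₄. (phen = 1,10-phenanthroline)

aquafluorobis(1,10-phenanthroline)tantalum(V) bromide

The 4 bromide counter-ions carry a total charge of -4, so each complex ion is 4+.
Ligand charges: 1×fluoro (-1 each), 1×aqua (neutral), 2×1,10-phenanthroline (neutral); total -1. So Ta + (-1) = 4+, giving Ta = +5.
Ligands are named alphabetically: aqua before fluoro before phenanthroline.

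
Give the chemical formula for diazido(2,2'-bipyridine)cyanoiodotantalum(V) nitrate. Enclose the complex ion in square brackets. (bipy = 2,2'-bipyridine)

Ligands: 1 cyano (CN, -1), 1 2,2'-bipyridine (bipy, neutral), 1 iodo (I, -1), 2 azido (N3, -1). Ligand charge sum = -4.
With Ta in oxidation state +5, the complex ion is [Ta...]^1+.
Charge balance with nitrate (-1) requires 1 complex ion per 1 nitrate.

[Ta(bipy)(CN)I(N3)2]NO3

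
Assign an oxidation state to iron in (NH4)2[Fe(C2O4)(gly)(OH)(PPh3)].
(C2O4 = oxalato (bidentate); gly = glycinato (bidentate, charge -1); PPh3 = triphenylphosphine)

+2

2 ammonium outside the brackets (+1 each) → the complex ion is 2−.
Ligand charges: 1×C2O4 = -2; 1×gly = -1; 1×PPh3 neutral; 1×OH = -1; sum -4.
Fe + (-4) = 2− ⇒ Fe is +2.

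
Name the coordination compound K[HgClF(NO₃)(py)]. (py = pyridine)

potassium chlorofluoronitrato(pyridine)mercurate(II)

The 1 potassium counter-ion carries a total charge of +1, so each complex ion is 1−.
Ligand charges: 1×pyridine (neutral), 1×nitrato (-1 each), 1×chloro (-1 each), 1×fluoro (-1 each); total -3. So Hg + (-3) = 1−, giving Hg = +2.
Ligands are named alphabetically: chloro before fluoro before nitrato before pyridine.
The complex ion is anionic, so mercury takes the -ate form mercurate(II).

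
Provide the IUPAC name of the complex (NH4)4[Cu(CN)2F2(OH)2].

The 4 ammonium counter-ions carry a total charge of +4, so each complex ion is 4−.
Ligand charges: 2×fluoro (-1 each), 2×cyano (-1 each), 2×hydroxo (-1 each); total -6. So Cu + (-6) = 4−, giving Cu = +2.
Ligands are named alphabetically: cyano before fluoro before hydroxo.
The complex ion is anionic, so copper takes the -ate form cuprate(II).

ammonium dicyanodifluorodihydroxocuprate(II)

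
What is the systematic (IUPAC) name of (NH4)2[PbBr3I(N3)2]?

The 2 ammonium counter-ions carry a total charge of +2, so each complex ion is 2−.
Ligand charges: 1×iodo (-1 each), 2×azido (-1 each), 3×bromo (-1 each); total -6. So Pb + (-6) = 2−, giving Pb = +4.
Ligands are named alphabetically: azido before bromo before iodo.
The complex ion is anionic, so lead takes the -ate form plumbate(IV).

ammonium diazidotribromoiodoplumbate(IV)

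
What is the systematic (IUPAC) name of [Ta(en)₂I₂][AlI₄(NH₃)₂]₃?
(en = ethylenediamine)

Both ions are complex: the cation is named first with the plain metal name, the anion second with the -ate form; each ion's ligands are alphabetised independently.
Aluminium is always +3 in its complexes; the anion's ligand charges sum to -4, so the complex anion is 1−.
With 3 anions per cation, the cation must be 3×1 = 3+.
Cation: ligand charges sum to -2; for the ion to be 3+, Ta = +5.

bis(ethylenediamine)diiodotantalum(V) diamminetetraiodoaluminate(III)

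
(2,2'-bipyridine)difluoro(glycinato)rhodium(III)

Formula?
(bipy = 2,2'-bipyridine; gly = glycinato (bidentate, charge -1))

[Rh(bipy)F2(gly)]

Ligands: 2 fluoro (F, -1), 1 2,2'-bipyridine (bipy, neutral), 1 glycinato (gly, -1). Ligand charge sum = -3.
With Rh in oxidation state +3, the complex ion is [Rh...].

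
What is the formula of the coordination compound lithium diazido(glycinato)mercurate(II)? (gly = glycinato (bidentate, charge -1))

Li[Hg(gly)(N3)2]

Ligands: 1 glycinato (gly, -1), 2 azido (N3, -1). Ligand charge sum = -3.
With Hg in oxidation state +2, the complex ion is [Hg...]^1−.
Charge balance with lithium (+1) requires 1 complex ion per 1 lithium.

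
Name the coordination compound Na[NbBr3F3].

sodium tribromotrifluoroniobate(V)

The 1 sodium counter-ion carries a total charge of +1, so each complex ion is 1−.
Ligand charges: 3×fluoro (-1 each), 3×bromo (-1 each); total -6. So Nb + (-6) = 1−, giving Nb = +5.
Ligands are named alphabetically: bromo before fluoro.
The complex ion is anionic, so niobium takes the -ate form niobate(V).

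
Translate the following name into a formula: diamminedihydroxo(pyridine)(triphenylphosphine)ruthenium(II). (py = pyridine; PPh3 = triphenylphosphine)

[Ru(NH3)2(OH)2(PPh3)(py)]

Ligands: 1 pyridine (py, neutral), 2 ammine (NH3, neutral), 1 triphenylphosphine (PPh3, neutral), 2 hydroxo (OH, -1). Ligand charge sum = -2.
With Ru in oxidation state +2, the complex ion is [Ru...].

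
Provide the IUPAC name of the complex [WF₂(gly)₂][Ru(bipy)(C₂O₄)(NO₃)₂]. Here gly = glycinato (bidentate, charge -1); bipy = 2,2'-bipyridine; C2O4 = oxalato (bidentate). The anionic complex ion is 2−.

Both ions are complex: the cation is named first with the plain metal name, the anion second with the -ate form; each ion's ligands are alphabetised independently.
The complex anion is given as 2−; its ligand charges sum to -4, so Ru = +2.
A 1:1 salt means the cation carries the equal and opposite charge, 2+.
Cation: ligand charges sum to -4; for the ion to be 2+, W = +6.

difluorobis(glycinato)tungsten(VI) (2,2'-bipyridine)dinitratooxalatoruthenate(II)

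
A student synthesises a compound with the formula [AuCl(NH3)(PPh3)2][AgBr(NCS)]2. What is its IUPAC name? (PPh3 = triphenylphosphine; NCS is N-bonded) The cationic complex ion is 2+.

Both ions are complex: the cation is named first with the plain metal name, the anion second with the -ate form; each ion's ligands are alphabetised independently.
The complex cation is given as 2+; its ligand charges sum to -1, so Au = +3.
With 2 anions per cation, each anion must be 2/2 = 1−.
Anion: ligand charges sum to -2; for the ion to be 1−, Ag = +1.

amminechlorobis(triphenylphosphine)gold(III) bromoisothiocyanatoargentate(I)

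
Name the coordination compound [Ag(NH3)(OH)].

amminehydroxosilver(I)

There is no counter-ion, so the complex is neutral overall.
Ligand charges: 1×ammine (neutral), 1×hydroxo (-1 each); total -1. So Ag + (-1) = 0, giving Ag = +1.
Ligands are named alphabetically: ammine before hydroxo.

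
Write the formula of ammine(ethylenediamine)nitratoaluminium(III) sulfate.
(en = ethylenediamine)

Ligands: 1 ammine (NH3, neutral), 1 ethylenediamine (en, neutral), 1 nitrato (NO3, -1). Ligand charge sum = -1.
With Al in oxidation state +3, the complex ion is [Al...]^2+.
Charge balance with sulfate (-2) requires 1 complex ion per 1 sulfate.

[Al(en)(NH3)(NO3)]SO4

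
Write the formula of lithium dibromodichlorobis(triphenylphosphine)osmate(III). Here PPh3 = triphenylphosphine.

Ligands: 2 triphenylphosphine (PPh3, neutral), 2 bromo (Br, -1), 2 chloro (Cl, -1). Ligand charge sum = -4.
Charge balance with lithium (+1) requires 1 complex ion per 1 lithium.

Li[OsBr2Cl2(PPh3)2]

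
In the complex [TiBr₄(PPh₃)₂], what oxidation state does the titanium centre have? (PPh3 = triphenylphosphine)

No counter-ion: the bracketed complex is neutral.
Ligand charges: 2×PPh3 neutral; 4×Br = -4; sum -4.
Ti + (-4) = 0 ⇒ Ti is +4.

+4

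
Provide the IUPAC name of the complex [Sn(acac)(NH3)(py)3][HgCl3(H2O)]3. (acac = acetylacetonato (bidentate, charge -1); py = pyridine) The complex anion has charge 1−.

The complex anion is given as 1−; its ligand charges sum to -3, so Hg = +2.
With 3 anions per cation, the cation must be 3×1 = 3+.
Cation: ligand charges sum to -1; for the ion to be 3+, Sn = +4.

(acetylacetonato)amminetris(pyridine)tin(IV) aquatrichloromercurate(II)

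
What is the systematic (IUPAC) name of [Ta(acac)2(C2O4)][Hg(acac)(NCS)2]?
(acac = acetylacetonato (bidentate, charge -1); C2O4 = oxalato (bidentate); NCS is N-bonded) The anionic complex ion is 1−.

bis(acetylacetonato)oxalatotantalum(V) (acetylacetonato)diisothiocyanatomercurate(II)

The complex anion is given as 1−; its ligand charges sum to -3, so Hg = +2.
A 1:1 salt means the cation carries the equal and opposite charge, 1+.
Cation: ligand charges sum to -4; for the ion to be 1+, Ta = +5.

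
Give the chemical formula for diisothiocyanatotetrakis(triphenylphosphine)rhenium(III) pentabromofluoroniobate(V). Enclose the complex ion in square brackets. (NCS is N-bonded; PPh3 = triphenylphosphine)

[Re(NCS)2(PPh3)4][NbBr5F]

Cation [Re…]: ligand charges -2, Re(III) ⇒ ion charge 1+.
Anion [Nb…]: ligand charges -6, Nb(V) ⇒ ion charge 1−.
One 1+ cation balances one 1− anion.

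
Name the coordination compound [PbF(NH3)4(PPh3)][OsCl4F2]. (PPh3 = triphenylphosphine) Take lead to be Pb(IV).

Both ions are complex: the cation is named first with the plain metal name, the anion second with the -ate form; each ion's ligands are alphabetised independently.
Pb is given as +4; the cation's ligand charges sum to -1, so the complex cation is 3+.
A 1:1 salt means the anion carries the equal and opposite charge, 3−.
Anion: ligand charges sum to -6; for the ion to be 3−, Os = +3.

tetraamminefluoro(triphenylphosphine)lead(IV) tetrachlorodifluoroosmate(III)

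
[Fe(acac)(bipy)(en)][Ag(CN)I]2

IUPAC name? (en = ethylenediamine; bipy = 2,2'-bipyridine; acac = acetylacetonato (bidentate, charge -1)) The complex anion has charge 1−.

(acetylacetonato)(2,2'-bipyridine)(ethylenediamine)iron(III) cyanoiodoargentate(I)

The complex anion is given as 1−; its ligand charges sum to -2, so Ag = +1.
With 2 anions per cation, the cation must be 2×1 = 2+.
Cation: ligand charges sum to -1; for the ion to be 2+, Fe = +3.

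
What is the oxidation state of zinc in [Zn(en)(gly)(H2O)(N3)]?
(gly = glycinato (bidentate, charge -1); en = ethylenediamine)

+2

No counter-ion: the bracketed complex is neutral.
Ligand charges: 1×H2O neutral; 1×gly = -1; 1×N3 = -1; 1×en neutral; sum -2.
Zn + (-2) = 0 ⇒ Zn is +2.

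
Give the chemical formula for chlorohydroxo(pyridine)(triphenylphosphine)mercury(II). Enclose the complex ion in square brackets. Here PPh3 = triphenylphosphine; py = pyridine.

Ligands: 1 chloro (Cl, -1), 1 triphenylphosphine (PPh3, neutral), 1 hydroxo (OH, -1), 1 pyridine (py, neutral). Ligand charge sum = -2.
With Hg in oxidation state +2, the complex ion is [Hg...].

[HgCl(OH)(PPh3)(py)]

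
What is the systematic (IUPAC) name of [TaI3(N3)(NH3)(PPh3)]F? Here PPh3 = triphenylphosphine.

The 1 fluoride counter-ion carries a total charge of -1, so each complex ion is 1+.
Ligand charges: 1×ammine (neutral), 1×triphenylphosphine (neutral), 3×iodo (-1 each), 1×azido (-1 each); total -4. So Ta + (-4) = 1+, giving Ta = +5.
Ligands are named alphabetically: ammine before azido before iodo before triphenylphosphine.

ammineazidotriiodo(triphenylphosphine)tantalum(V) fluoride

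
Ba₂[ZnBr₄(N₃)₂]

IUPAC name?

barium diazidotetrabromozincate(II)

The 2 barium counter-ions carry a total charge of +4, so each complex ion is 4−.
Ligand charges: 4×bromo (-1 each), 2×azido (-1 each); total -6. So Zn + (-6) = 4−, giving Zn = +2.
Ligands are named alphabetically: azido before bromo.
The complex ion is anionic, so zinc takes the -ate form zincate(II).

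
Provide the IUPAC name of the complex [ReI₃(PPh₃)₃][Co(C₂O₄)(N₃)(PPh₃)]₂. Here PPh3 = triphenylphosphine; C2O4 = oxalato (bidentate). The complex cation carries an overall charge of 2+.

triiodotris(triphenylphosphine)rhenium(V) azidooxalato(triphenylphosphine)cobaltate(II)

The complex cation is given as 2+; its ligand charges sum to -3, so Re = +5.
With 2 anions per cation, each anion must be 2/2 = 1−.
Anion: ligand charges sum to -3; for the ion to be 1−, Co = +2.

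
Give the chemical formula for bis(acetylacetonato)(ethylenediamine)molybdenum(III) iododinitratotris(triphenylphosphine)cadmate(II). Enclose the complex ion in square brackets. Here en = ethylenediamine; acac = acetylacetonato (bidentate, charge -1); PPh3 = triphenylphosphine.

Cation [Mo…]: ligand charges -2, Mo(III) ⇒ ion charge 1+.
Anion [Cd…]: ligand charges -3, Cd(II) ⇒ ion charge 1−.

[Mo(acac)2(en)][CdI(NO3)2(PPh3)3]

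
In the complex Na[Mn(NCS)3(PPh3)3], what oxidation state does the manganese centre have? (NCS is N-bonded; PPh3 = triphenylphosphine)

1 sodium outside the brackets (+1 each) → the complex ion is 1−.
Ligand charges: 3×NCS = -3; 3×PPh3 neutral; sum -3.
Mn + (-3) = 1− ⇒ Mn is +2.

+2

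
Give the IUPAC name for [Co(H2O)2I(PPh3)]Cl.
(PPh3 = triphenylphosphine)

The 1 chloride counter-ion carries a total charge of -1, so each complex ion is 1+.
Ligand charges: 1×triphenylphosphine (neutral), 1×iodo (-1 each), 2×aqua (neutral); total -1. So Co + (-1) = 1+, giving Co = +2.
Ligands are named alphabetically: aqua before iodo before triphenylphosphine.

diaquaiodo(triphenylphosphine)cobalt(II) chloride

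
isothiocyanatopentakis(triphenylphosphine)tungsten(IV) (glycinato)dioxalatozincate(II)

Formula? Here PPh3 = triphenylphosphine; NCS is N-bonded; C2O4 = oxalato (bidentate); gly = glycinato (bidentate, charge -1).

[W(NCS)(PPh3)5][Zn(C2O4)2(gly)]

Cation [W…]: ligand charges -1, W(IV) ⇒ ion charge 3+.
Anion [Zn…]: ligand charges -5, Zn(II) ⇒ ion charge 3−.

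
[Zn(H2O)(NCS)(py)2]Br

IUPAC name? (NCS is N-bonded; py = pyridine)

The 1 bromide counter-ion carries a total charge of -1, so each complex ion is 1+.
Ligand charges: 1×isothiocyanato (-1 each), 1×aqua (neutral), 2×pyridine (neutral); total -1. So Zn + (-1) = 1+, giving Zn = +2.
Ligands are named alphabetically: aqua before isothiocyanato before pyridine.

aquaisothiocyanatobis(pyridine)zinc(II) bromide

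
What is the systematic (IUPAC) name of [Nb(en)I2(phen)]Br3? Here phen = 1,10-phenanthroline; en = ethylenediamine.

The 3 bromide counter-ions carry a total charge of -3, so each complex ion is 3+.
Ligand charges: 1×1,10-phenanthroline (neutral), 1×ethylenediamine (neutral), 2×iodo (-1 each); total -2. So Nb + (-2) = 3+, giving Nb = +5.
Ligands are named alphabetically: ethylenediamine before iodo before phenanthroline.

(ethylenediamine)diiodo(1,10-phenanthroline)niobium(V) bromide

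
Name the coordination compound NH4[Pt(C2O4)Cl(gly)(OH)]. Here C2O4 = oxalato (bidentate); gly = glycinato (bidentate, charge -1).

ammonium chloro(glycinato)hydroxooxalatoplatinate(IV)

The 1 ammonium counter-ion carries a total charge of +1, so each complex ion is 1−.
Ligand charges: 1×oxalato (-2 each), 1×glycinato (-1 each), 1×hydroxo (-1 each), 1×chloro (-1 each); total -5. So Pt + (-5) = 1−, giving Pt = +4.
Ligands are named alphabetically: chloro before glycinato before hydroxo before oxalato.
The complex ion is anionic, so platinum takes the -ate form platinate(IV).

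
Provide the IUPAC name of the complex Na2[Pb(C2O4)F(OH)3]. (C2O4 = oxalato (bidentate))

The 2 sodium counter-ions carry a total charge of +2, so each complex ion is 2−.
Ligand charges: 3×hydroxo (-1 each), 1×fluoro (-1 each), 1×oxalato (-2 each); total -6. So Pb + (-6) = 2−, giving Pb = +4.
Ligands are named alphabetically: fluoro before hydroxo before oxalato.
The complex ion is anionic, so lead takes the -ate form plumbate(IV).

sodium fluorotrihydroxooxalatoplumbate(IV)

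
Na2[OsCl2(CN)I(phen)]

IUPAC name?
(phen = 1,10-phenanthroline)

The 2 sodium counter-ions carry a total charge of +2, so each complex ion is 2−.
Ligand charges: 2×chloro (-1 each), 1×cyano (-1 each), 1×iodo (-1 each), 1×1,10-phenanthroline (neutral); total -4. So Os + (-4) = 2−, giving Os = +2.
The complex ion is anionic, so osmium takes the -ate form osmate(II).

sodium dichlorocyanoiodo(1,10-phenanthroline)osmate(II)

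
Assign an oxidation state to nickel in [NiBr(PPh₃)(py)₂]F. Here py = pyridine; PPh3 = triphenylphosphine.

+2

1 fluoride outside the brackets (-1 each) → the complex ion is 1+.
Ligand charges: 1×Br = -1; 2×py neutral; 1×PPh3 neutral; sum -1.
Ni + (-1) = 1+ ⇒ Ni is +2.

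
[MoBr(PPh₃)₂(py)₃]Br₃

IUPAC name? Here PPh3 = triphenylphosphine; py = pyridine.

The 3 bromide counter-ions carry a total charge of -3, so each complex ion is 3+.
Ligand charges: 2×triphenylphosphine (neutral), 3×pyridine (neutral), 1×bromo (-1 each); total -1. So Mo + (-1) = 3+, giving Mo = +4.
Ligands are named alphabetically: bromo before pyridine before triphenylphosphine.

bromotris(pyridine)bis(triphenylphosphine)molybdenum(IV) bromide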